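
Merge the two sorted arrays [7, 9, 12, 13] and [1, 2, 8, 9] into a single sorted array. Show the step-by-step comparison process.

Merging process:

Compare 7 vs 1: take 1 from right. Merged: [1]
Compare 7 vs 2: take 2 from right. Merged: [1, 2]
Compare 7 vs 8: take 7 from left. Merged: [1, 2, 7]
Compare 9 vs 8: take 8 from right. Merged: [1, 2, 7, 8]
Compare 9 vs 9: take 9 from left. Merged: [1, 2, 7, 8, 9]
Compare 12 vs 9: take 9 from right. Merged: [1, 2, 7, 8, 9, 9]
Append remaining from left: [12, 13]. Merged: [1, 2, 7, 8, 9, 9, 12, 13]

Final merged array: [1, 2, 7, 8, 9, 9, 12, 13]
Total comparisons: 6

The merged array is [1, 2, 7, 8, 9, 9, 12, 13], requiring 6 comparisons. The merge step runs in O(n) time where n is the total number of elements.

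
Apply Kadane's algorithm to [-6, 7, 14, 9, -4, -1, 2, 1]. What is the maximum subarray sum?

Using Kadane's algorithm on [-6, 7, 14, 9, -4, -1, 2, 1]:

Scanning through the array:
Position 1 (value 7): max_ending_here = 7, max_so_far = 7
Position 2 (value 14): max_ending_here = 21, max_so_far = 21
Position 3 (value 9): max_ending_here = 30, max_so_far = 30
Position 4 (value -4): max_ending_here = 26, max_so_far = 30
Position 5 (value -1): max_ending_here = 25, max_so_far = 30
Position 6 (value 2): max_ending_here = 27, max_so_far = 30
Position 7 (value 1): max_ending_here = 28, max_so_far = 30

Maximum subarray: [7, 14, 9]
Maximum sum: 30

The maximum subarray is [7, 14, 9] with sum 30. This subarray runs from index 1 to index 3.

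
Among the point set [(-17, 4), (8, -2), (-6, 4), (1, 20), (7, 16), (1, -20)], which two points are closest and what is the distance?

Computing all pairwise distances among 6 points:

d((-17, 4), (8, -2)) = 25.7099
d((-17, 4), (-6, 4)) = 11.0
d((-17, 4), (1, 20)) = 24.0832
d((-17, 4), (7, 16)) = 26.8328
d((-17, 4), (1, -20)) = 30.0
d((8, -2), (-6, 4)) = 15.2315
d((8, -2), (1, 20)) = 23.0868
d((8, -2), (7, 16)) = 18.0278
d((8, -2), (1, -20)) = 19.3132
d((-6, 4), (1, 20)) = 17.4642
d((-6, 4), (7, 16)) = 17.6918
d((-6, 4), (1, -20)) = 25.0
d((1, 20), (7, 16)) = 7.2111 <-- minimum
d((1, 20), (1, -20)) = 40.0
d((7, 16), (1, -20)) = 36.4966

Closest pair: (1, 20) and (7, 16) with distance 7.2111

The closest pair is (1, 20) and (7, 16) with Euclidean distance 7.2111. For 6 points, brute-force pairwise comparison is shown above. For large n, the divide-and-conquer algorithm (sort by x, recurse on halves, check the dividing strip) achieves O(n log n).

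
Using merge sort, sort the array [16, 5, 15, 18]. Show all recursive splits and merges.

Merge sort trace:

Split: [16, 5, 15, 18] -> [16, 5] and [15, 18]
  Split: [16, 5] -> [16] and [5]
  Merge: [16] + [5] -> [5, 16]
  Split: [15, 18] -> [15] and [18]
  Merge: [15] + [18] -> [15, 18]
Merge: [5, 16] + [15, 18] -> [5, 15, 16, 18]

Final sorted array: [5, 15, 16, 18]

The merge sort proceeds by recursively splitting the array and merging sorted halves.
After all merges, the sorted array is [5, 15, 16, 18].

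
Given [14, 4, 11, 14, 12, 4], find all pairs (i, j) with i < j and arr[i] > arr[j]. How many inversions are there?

Finding inversions in [14, 4, 11, 14, 12, 4]:

(0, 1): arr[0]=14 > arr[1]=4
(0, 2): arr[0]=14 > arr[2]=11
(0, 4): arr[0]=14 > arr[4]=12
(0, 5): arr[0]=14 > arr[5]=4
(2, 5): arr[2]=11 > arr[5]=4
(3, 4): arr[3]=14 > arr[4]=12
(3, 5): arr[3]=14 > arr[5]=4
(4, 5): arr[4]=12 > arr[5]=4

Total inversions: 8

The array has 8 inversion(s): (0,1), (0,2), (0,4), (0,5), (2,5), (3,4), (3,5), (4,5). Each pair (i,j) satisfies i < j and arr[i] > arr[j].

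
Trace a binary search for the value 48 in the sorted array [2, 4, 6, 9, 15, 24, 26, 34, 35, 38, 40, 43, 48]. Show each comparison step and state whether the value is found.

Binary search for 48 in [2, 4, 6, 9, 15, 24, 26, 34, 35, 38, 40, 43, 48]:

lo=0, hi=12, mid=6, arr[mid]=26 -> 26 < 48, search right half
lo=7, hi=12, mid=9, arr[mid]=38 -> 38 < 48, search right half
lo=10, hi=12, mid=11, arr[mid]=43 -> 43 < 48, search right half
lo=12, hi=12, mid=12, arr[mid]=48 -> Found target at index 12!

Binary search finds 48 at index 12 after 4 comparisons. The search repeatedly halves the search space by comparing with the middle element.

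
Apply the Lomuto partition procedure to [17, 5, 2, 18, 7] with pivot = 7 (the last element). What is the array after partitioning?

Lomuto partition with pivot = 7:

Initial array: [17, 5, 2, 18, 7]

arr[0]=17 > 7: no swap
arr[1]=5 <= 7: swap with position 0, array becomes [5, 17, 2, 18, 7]
arr[2]=2 <= 7: swap with position 1, array becomes [5, 2, 17, 18, 7]
arr[3]=18 > 7: no swap

Place pivot at position 2: [5, 2, 7, 18, 17]
Pivot position: 2

After partitioning with pivot 7, the array becomes [5, 2, 7, 18, 17]. The pivot is placed at index 2. All elements to the left of the pivot are <= 7, and all elements to the right are > 7.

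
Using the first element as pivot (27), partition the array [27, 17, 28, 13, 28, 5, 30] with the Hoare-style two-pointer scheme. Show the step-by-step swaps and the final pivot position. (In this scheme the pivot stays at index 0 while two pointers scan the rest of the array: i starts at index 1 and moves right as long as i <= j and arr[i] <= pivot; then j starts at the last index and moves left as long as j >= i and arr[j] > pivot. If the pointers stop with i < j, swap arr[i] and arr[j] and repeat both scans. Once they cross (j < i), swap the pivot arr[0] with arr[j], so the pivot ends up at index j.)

Hoare-style two-pointer partition with pivot = 27:

Initial array: [27, 17, 28, 13, 28, 5, 30]

Pointers start at i = 1, j = 6.
i stops at index 2 (arr[2]=28 > 27), j stops at index 5 (arr[5]=5 <= 27): swap arr[2] and arr[5], array becomes [27, 17, 5, 13, 28, 28, 30]
i ends at 4, j ends at 3: the pointers have crossed (j < i), so scanning stops.

Swap pivot arr[0] with arr[3] to place pivot at position 3: [13, 17, 5, 27, 28, 28, 30]
Pivot position: 3

After partitioning with pivot 27, the array becomes [13, 17, 5, 27, 28, 28, 30]. The pivot is placed at index 3. All elements to the left of the pivot are <= 27, and all elements to the right are > 27.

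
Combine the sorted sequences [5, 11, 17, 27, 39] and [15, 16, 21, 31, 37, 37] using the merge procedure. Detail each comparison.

Merging process:

Compare 5 vs 15: take 5 from left. Merged: [5]
Compare 11 vs 15: take 11 from left. Merged: [5, 11]
Compare 17 vs 15: take 15 from right. Merged: [5, 11, 15]
Compare 17 vs 16: take 16 from right. Merged: [5, 11, 15, 16]
Compare 17 vs 21: take 17 from left. Merged: [5, 11, 15, 16, 17]
Compare 27 vs 21: take 21 from right. Merged: [5, 11, 15, 16, 17, 21]
Compare 27 vs 31: take 27 from left. Merged: [5, 11, 15, 16, 17, 21, 27]
Compare 39 vs 31: take 31 from right. Merged: [5, 11, 15, 16, 17, 21, 27, 31]
Compare 39 vs 37: take 37 from right. Merged: [5, 11, 15, 16, 17, 21, 27, 31, 37]
Compare 39 vs 37: take 37 from right. Merged: [5, 11, 15, 16, 17, 21, 27, 31, 37, 37]
Append remaining from left: [39]. Merged: [5, 11, 15, 16, 17, 21, 27, 31, 37, 37, 39]

Final merged array: [5, 11, 15, 16, 17, 21, 27, 31, 37, 37, 39]
Total comparisons: 10

The merged array is [5, 11, 15, 16, 17, 21, 27, 31, 37, 37, 39], requiring 10 comparisons. The merge step runs in O(n) time where n is the total number of elements.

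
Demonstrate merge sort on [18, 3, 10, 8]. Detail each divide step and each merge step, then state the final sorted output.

Merge sort trace:

Split: [18, 3, 10, 8] -> [18, 3] and [10, 8]
  Split: [18, 3] -> [18] and [3]
  Merge: [18] + [3] -> [3, 18]
  Split: [10, 8] -> [10] and [8]
  Merge: [10] + [8] -> [8, 10]
Merge: [3, 18] + [8, 10] -> [3, 8, 10, 18]

Final sorted array: [3, 8, 10, 18]

The merge sort proceeds by recursively splitting the array and merging sorted halves.
After all merges, the sorted array is [3, 8, 10, 18].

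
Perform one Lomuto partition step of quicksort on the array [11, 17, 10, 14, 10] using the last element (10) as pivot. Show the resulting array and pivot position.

Lomuto partition with pivot = 10:

Initial array: [11, 17, 10, 14, 10]

arr[0]=11 > 10: no swap
arr[1]=17 > 10: no swap
arr[2]=10 <= 10: swap with position 0, array becomes [10, 17, 11, 14, 10]
arr[3]=14 > 10: no swap

Place pivot at position 1: [10, 10, 11, 14, 17]
Pivot position: 1

After partitioning with pivot 10, the array becomes [10, 10, 11, 14, 17]. The pivot is placed at index 1. All elements to the left of the pivot are <= 10, and all elements to the right are > 10.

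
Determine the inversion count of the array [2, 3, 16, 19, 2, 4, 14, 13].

Finding inversions in [2, 3, 16, 19, 2, 4, 14, 13]:

(1, 4): arr[1]=3 > arr[4]=2
(2, 4): arr[2]=16 > arr[4]=2
(2, 5): arr[2]=16 > arr[5]=4
(2, 6): arr[2]=16 > arr[6]=14
(2, 7): arr[2]=16 > arr[7]=13
(3, 4): arr[3]=19 > arr[4]=2
(3, 5): arr[3]=19 > arr[5]=4
(3, 6): arr[3]=19 > arr[6]=14
(3, 7): arr[3]=19 > arr[7]=13
(6, 7): arr[6]=14 > arr[7]=13

Total inversions: 10

The array has 10 inversion(s): (1,4), (2,4), (2,5), (2,6), (2,7), (3,4), (3,5), (3,6), (3,7), (6,7). Each pair (i,j) satisfies i < j and arr[i] > arr[j].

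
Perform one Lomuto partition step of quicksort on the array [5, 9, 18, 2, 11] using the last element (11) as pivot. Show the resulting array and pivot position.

Lomuto partition with pivot = 11:

Initial array: [5, 9, 18, 2, 11]

arr[0]=5 <= 11: swap with position 0, array becomes [5, 9, 18, 2, 11]
arr[1]=9 <= 11: swap with position 1, array becomes [5, 9, 18, 2, 11]
arr[2]=18 > 11: no swap
arr[3]=2 <= 11: swap with position 2, array becomes [5, 9, 2, 18, 11]

Place pivot at position 3: [5, 9, 2, 11, 18]
Pivot position: 3

After partitioning with pivot 11, the array becomes [5, 9, 2, 11, 18]. The pivot is placed at index 3. All elements to the left of the pivot are <= 11, and all elements to the right are > 11.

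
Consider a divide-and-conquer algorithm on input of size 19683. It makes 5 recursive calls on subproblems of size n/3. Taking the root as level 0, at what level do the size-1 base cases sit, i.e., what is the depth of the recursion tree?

For divide and conquer with division factor 3:

Problem sizes at each level:
Level 0: 19683
Level 1: 6561
Level 2: 2187
Level 3: 729
Level 4: 243
Level 5: 81
Level 6: 27
Level 7: 9
Level 8: 3
Level 9: 1

The root is level 0 and the size-1 base case is level 9 (the tree spans levels 0 through 9, i.e. 10 levels counting the root), so the depth is the number of divisions: log_3(19683) = 9

The recursion tree depth is log_3(19683) = 9. At each level, the problem size is divided by 3, so it takes 9 divisions to reduce to a base case of size 1. The algorithm makes 5 recursive calls at each level.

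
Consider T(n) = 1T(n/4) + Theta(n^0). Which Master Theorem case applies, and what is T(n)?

Master Theorem for T(n) = 1T(n/4) + O(n^0):

a = 1, b = 4, c = 0
log_b(a) = log_4(1) = 0.0000

Case 2: c = 0 = log_4(1) = 0.0000
T(n) = O(n^0 log n) = O(log n)

For T(n) = 1T(n/4) + O(n^0): log_4(1) = 0.0000. This is Case 2 of the Master Theorem (c = log_b(a), equal work at all levels), giving O(log n).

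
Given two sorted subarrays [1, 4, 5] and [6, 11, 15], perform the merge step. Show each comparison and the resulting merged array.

Merging process:

Compare 1 vs 6: take 1 from left. Merged: [1]
Compare 4 vs 6: take 4 from left. Merged: [1, 4]
Compare 5 vs 6: take 5 from left. Merged: [1, 4, 5]
Append remaining from right: [6, 11, 15]. Merged: [1, 4, 5, 6, 11, 15]

Final merged array: [1, 4, 5, 6, 11, 15]
Total comparisons: 3

The merged array is [1, 4, 5, 6, 11, 15], requiring 3 comparisons. The merge step runs in O(n) time where n is the total number of elements.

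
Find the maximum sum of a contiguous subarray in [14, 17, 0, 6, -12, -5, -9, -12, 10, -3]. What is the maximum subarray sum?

Using Kadane's algorithm on [14, 17, 0, 6, -12, -5, -9, -12, 10, -3]:

Scanning through the array:
Position 1 (value 17): max_ending_here = 31, max_so_far = 31
Position 2 (value 0): max_ending_here = 31, max_so_far = 31
Position 3 (value 6): max_ending_here = 37, max_so_far = 37
Position 4 (value -12): max_ending_here = 25, max_so_far = 37
Position 5 (value -5): max_ending_here = 20, max_so_far = 37
Position 6 (value -9): max_ending_here = 11, max_so_far = 37
Position 7 (value -12): max_ending_here = -1, max_so_far = 37
Position 8 (value 10): max_ending_here = 10, max_so_far = 37
Position 9 (value -3): max_ending_here = 7, max_so_far = 37

Maximum subarray: [14, 17, 0, 6]
Maximum sum: 37

The maximum subarray is [14, 17, 0, 6] with sum 37. This subarray runs from index 0 to index 3.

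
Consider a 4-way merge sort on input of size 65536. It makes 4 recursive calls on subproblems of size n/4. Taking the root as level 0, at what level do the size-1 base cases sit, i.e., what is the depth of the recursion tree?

For divide and conquer with division factor 4:

Problem sizes at each level:
Level 0: 65536
Level 1: 16384
Level 2: 4096
Level 3: 1024
Level 4: 256
Level 5: 64
Level 6: 16
Level 7: 4
Level 8: 1

The root is level 0 and the size-1 base case is level 8 (the tree spans levels 0 through 8, i.e. 9 levels counting the root), so the depth is the number of divisions: log_4(65536) = 8

The recursion tree depth is log_4(65536) = 8. At each level, the problem size is divided by 4, so it takes 8 divisions to reduce to a base case of size 1. The algorithm makes 4 recursive calls at each level.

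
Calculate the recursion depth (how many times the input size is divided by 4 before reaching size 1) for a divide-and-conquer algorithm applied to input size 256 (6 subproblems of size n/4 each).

For divide and conquer with division factor 4:

Problem sizes at each level:
Level 0: 256
Level 1: 64
Level 2: 16
Level 3: 4
Level 4: 1

The root is level 0 and the size-1 base case is level 4 (the tree spans levels 0 through 4, i.e. 5 levels counting the root), so the depth is the number of divisions: log_4(256) = 4

The recursion tree depth is log_4(256) = 4. At each level, the problem size is divided by 4, so it takes 4 divisions to reduce to a base case of size 1. The algorithm makes 6 recursive calls at each level.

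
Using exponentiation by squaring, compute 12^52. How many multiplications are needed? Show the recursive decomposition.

Computing 12^52 by squaring (build up from 12^1; each line after the first costs one multiplication):

12^1 = 12
12^2 = (12^1)^2 = 12^2 = 144
12^3 = 12 * 12^2 = 12 * 144 = 1728
12^6 = (12^3)^2 = 1728^2 = 2985984
12^12 = (12^6)^2 = 2985984^2 = 8916100448256
12^13 = 12 * 12^12 = 12 * 8916100448256 = 106993205379072
12^26 = (12^13)^2 = 106993205379072^2 = 11447545997288281555215581184
12^52 = (12^26)^2 = 11447545997288281555215581184^2 = 131046309360030956735917227964932955078950997486894841856

Result: 131046309360030956735917227964932955078950997486894841856
Multiplications needed: 7 (7 lines after 12^1)

12^52 = 131046309360030956735917227964932955078950997486894841856. Using exponentiation by squaring, this requires 7 multiplications. The key idea: if the exponent is even, square the half-power; if odd, multiply by the base once.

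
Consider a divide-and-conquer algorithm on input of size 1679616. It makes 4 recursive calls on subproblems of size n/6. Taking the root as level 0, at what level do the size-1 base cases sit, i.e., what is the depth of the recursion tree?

For divide and conquer with division factor 6:

Problem sizes at each level:
Level 0: 1679616
Level 1: 279936
Level 2: 46656
Level 3: 7776
Level 4: 1296
Level 5: 216
Level 6: 36
Level 7: 6
Level 8: 1

The root is level 0 and the size-1 base case is level 8 (the tree spans levels 0 through 8, i.e. 9 levels counting the root), so the depth is the number of divisions: log_6(1679616) = 8

The recursion tree depth is log_6(1679616) = 8. At each level, the problem size is divided by 6, so it takes 8 divisions to reduce to a base case of size 1. The algorithm makes 4 recursive calls at each level.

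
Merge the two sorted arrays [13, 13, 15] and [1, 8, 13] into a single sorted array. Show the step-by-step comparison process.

Merging process:

Compare 13 vs 1: take 1 from right. Merged: [1]
Compare 13 vs 8: take 8 from right. Merged: [1, 8]
Compare 13 vs 13: take 13 from left. Merged: [1, 8, 13]
Compare 13 vs 13: take 13 from left. Merged: [1, 8, 13, 13]
Compare 15 vs 13: take 13 from right. Merged: [1, 8, 13, 13, 13]
Append remaining from left: [15]. Merged: [1, 8, 13, 13, 13, 15]

Final merged array: [1, 8, 13, 13, 13, 15]
Total comparisons: 5

The merged array is [1, 8, 13, 13, 13, 15], requiring 5 comparisons. The merge step runs in O(n) time where n is the total number of elements.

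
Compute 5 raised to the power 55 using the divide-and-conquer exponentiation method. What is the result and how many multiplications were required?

Computing 5^55 by squaring (build up from 5^1; each line after the first costs one multiplication):

5^1 = 5
5^2 = (5^1)^2 = 5^2 = 25
5^3 = 5 * 5^2 = 5 * 25 = 125
5^6 = (5^3)^2 = 125^2 = 15625
5^12 = (5^6)^2 = 15625^2 = 244140625
5^13 = 5 * 5^12 = 5 * 244140625 = 1220703125
5^26 = (5^13)^2 = 1220703125^2 = 1490116119384765625
5^27 = 5 * 5^26 = 5 * 1490116119384765625 = 7450580596923828125
5^54 = (5^27)^2 = 7450580596923828125^2 = 55511151231257827021181583404541015625
5^55 = 5 * 5^54 = 5 * 55511151231257827021181583404541015625 = 277555756156289135105907917022705078125

Result: 277555756156289135105907917022705078125
Multiplications needed: 9 (9 lines after 5^1)

5^55 = 277555756156289135105907917022705078125. Using exponentiation by squaring, this requires 9 multiplications. The key idea: if the exponent is even, square the half-power; if odd, multiply by the base once.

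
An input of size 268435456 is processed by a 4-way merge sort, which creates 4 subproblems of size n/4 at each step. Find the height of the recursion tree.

For divide and conquer with division factor 4:

Problem sizes at each level:
Level 0: 268435456
Level 1: 67108864
Level 2: 16777216
Level 3: 4194304
Level 4: 1048576
Level 5: 262144
Level 6: 65536
Level 7: 16384
Level 8: 4096
Level 9: 1024
Level 10: 256
Level 11: 64
Level 12: 16
Level 13: 4
Level 14: 1

The root is level 0 and the size-1 base case is level 14 (the tree spans levels 0 through 14, i.e. 15 levels counting the root), so the depth is the number of divisions: log_4(268435456) = 14

The recursion tree depth is log_4(268435456) = 14. At each level, the problem size is divided by 4, so it takes 14 divisions to reduce to a base case of size 1. The algorithm makes 4 recursive calls at each level.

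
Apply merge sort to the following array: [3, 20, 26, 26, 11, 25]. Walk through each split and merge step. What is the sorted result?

Merge sort trace:

Split: [3, 20, 26, 26, 11, 25] -> [3, 20, 26] and [26, 11, 25]
  Split: [3, 20, 26] -> [3] and [20, 26]
    Split: [20, 26] -> [20] and [26]
    Merge: [20] + [26] -> [20, 26]
  Merge: [3] + [20, 26] -> [3, 20, 26]
  Split: [26, 11, 25] -> [26] and [11, 25]
    Split: [11, 25] -> [11] and [25]
    Merge: [11] + [25] -> [11, 25]
  Merge: [26] + [11, 25] -> [11, 25, 26]
Merge: [3, 20, 26] + [11, 25, 26] -> [3, 11, 20, 25, 26, 26]

Final sorted array: [3, 11, 20, 25, 26, 26]

The merge sort proceeds by recursively splitting the array and merging sorted halves.
After all merges, the sorted array is [3, 11, 20, 25, 26, 26].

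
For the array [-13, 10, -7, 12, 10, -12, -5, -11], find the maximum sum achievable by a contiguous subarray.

Using Kadane's algorithm on [-13, 10, -7, 12, 10, -12, -5, -11]:

Scanning through the array:
Position 1 (value 10): max_ending_here = 10, max_so_far = 10
Position 2 (value -7): max_ending_here = 3, max_so_far = 10
Position 3 (value 12): max_ending_here = 15, max_so_far = 15
Position 4 (value 10): max_ending_here = 25, max_so_far = 25
Position 5 (value -12): max_ending_here = 13, max_so_far = 25
Position 6 (value -5): max_ending_here = 8, max_so_far = 25
Position 7 (value -11): max_ending_here = -3, max_so_far = 25

Maximum subarray: [10, -7, 12, 10]
Maximum sum: 25

The maximum subarray is [10, -7, 12, 10] with sum 25. This subarray runs from index 1 to index 4.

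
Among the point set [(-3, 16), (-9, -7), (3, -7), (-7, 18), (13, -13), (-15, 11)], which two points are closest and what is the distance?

Computing all pairwise distances among 6 points:

d((-3, 16), (-9, -7)) = 23.7697
d((-3, 16), (3, -7)) = 23.7697
d((-3, 16), (-7, 18)) = 4.4721 <-- minimum
d((-3, 16), (13, -13)) = 33.121
d((-3, 16), (-15, 11)) = 13.0
d((-9, -7), (3, -7)) = 12.0
d((-9, -7), (-7, 18)) = 25.0799
d((-9, -7), (13, -13)) = 22.8035
d((-9, -7), (-15, 11)) = 18.9737
d((3, -7), (-7, 18)) = 26.9258
d((3, -7), (13, -13)) = 11.6619
d((3, -7), (-15, 11)) = 25.4558
d((-7, 18), (13, -13)) = 36.8917
d((-7, 18), (-15, 11)) = 10.6301
d((13, -13), (-15, 11)) = 36.8782

Closest pair: (-3, 16) and (-7, 18) with distance 4.4721

The closest pair is (-3, 16) and (-7, 18) with Euclidean distance 4.4721. For 6 points, brute-force pairwise comparison is shown above. For large n, the divide-and-conquer algorithm (sort by x, recurse on halves, check the dividing strip) achieves O(n log n).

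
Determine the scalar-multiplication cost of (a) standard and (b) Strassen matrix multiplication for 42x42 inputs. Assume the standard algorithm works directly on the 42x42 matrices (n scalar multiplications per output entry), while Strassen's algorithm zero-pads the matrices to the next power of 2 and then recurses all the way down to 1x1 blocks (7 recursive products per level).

Matrix multiplication for 42x42 matrices:

Strassen's algorithm requires power-of-2 dimensions. Pad 42x42 to 64x64 (next power of 2).

Standard algorithm: 42^3 = 74088 multiplications
Strassen's algorithm: 7^(log2(64)) = 7^6 = 117649 multiplications
Difference: 74088 - 117649 = -43561 (Strassen uses MORE here due to padding overhead — for small or just-over-power-of-2 n, padding can outweigh the per-level savings)

Standard: 74088 multiplications (42^3). Strassen: 117649 multiplications (7^6, after padding to 64x64). Strassen reduces 8 recursive multiplications to 7 at each level.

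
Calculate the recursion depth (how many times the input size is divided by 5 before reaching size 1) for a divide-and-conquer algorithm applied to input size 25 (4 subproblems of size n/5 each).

For divide and conquer with division factor 5:

Problem sizes at each level:
Level 0: 25
Level 1: 5
Level 2: 1

The root is level 0 and the size-1 base case is level 2 (the tree spans levels 0 through 2, i.e. 3 levels counting the root), so the depth is the number of divisions: log_5(25) = 2

The recursion tree depth is log_5(25) = 2. At each level, the problem size is divided by 5, so it takes 2 divisions to reduce to a base case of size 1. The algorithm makes 4 recursive calls at each level.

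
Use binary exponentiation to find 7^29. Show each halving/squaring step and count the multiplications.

Computing 7^29 by squaring (build up from 7^1; each line after the first costs one multiplication):

7^1 = 7
7^2 = (7^1)^2 = 7^2 = 49
7^3 = 7 * 7^2 = 7 * 49 = 343
7^6 = (7^3)^2 = 343^2 = 117649
7^7 = 7 * 7^6 = 7 * 117649 = 823543
7^14 = (7^7)^2 = 823543^2 = 678223072849
7^28 = (7^14)^2 = 678223072849^2 = 459986536544739960976801
7^29 = 7 * 7^28 = 7 * 459986536544739960976801 = 3219905755813179726837607

Result: 3219905755813179726837607
Multiplications needed: 7 (7 lines after 7^1)

7^29 = 3219905755813179726837607. Using exponentiation by squaring, this requires 7 multiplications. The key idea: if the exponent is even, square the half-power; if odd, multiply by the base once.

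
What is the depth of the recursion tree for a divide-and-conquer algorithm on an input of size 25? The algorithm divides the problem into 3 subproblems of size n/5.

For divide and conquer with division factor 5:

Problem sizes at each level:
Level 0: 25
Level 1: 5
Level 2: 1

The root is level 0 and the size-1 base case is level 2 (the tree spans levels 0 through 2, i.e. 3 levels counting the root), so the depth is the number of divisions: log_5(25) = 2

The recursion tree depth is log_5(25) = 2. At each level, the problem size is divided by 5, so it takes 2 divisions to reduce to a base case of size 1. The algorithm makes 3 recursive calls at each level.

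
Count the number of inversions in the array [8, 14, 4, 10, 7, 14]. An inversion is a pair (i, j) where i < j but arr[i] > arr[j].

Finding inversions in [8, 14, 4, 10, 7, 14]:

(0, 2): arr[0]=8 > arr[2]=4
(0, 4): arr[0]=8 > arr[4]=7
(1, 2): arr[1]=14 > arr[2]=4
(1, 3): arr[1]=14 > arr[3]=10
(1, 4): arr[1]=14 > arr[4]=7
(3, 4): arr[3]=10 > arr[4]=7

Total inversions: 6

The array has 6 inversion(s): (0,2), (0,4), (1,2), (1,3), (1,4), (3,4). Each pair (i,j) satisfies i < j and arr[i] > arr[j].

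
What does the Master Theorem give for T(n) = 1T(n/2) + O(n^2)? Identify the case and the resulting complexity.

Master Theorem for T(n) = 1T(n/2) + O(n^2):

a = 1, b = 2, c = 2
log_b(a) = log_2(1) = 0.0000

Case 3: c = 2 > log_2(1) = 0.0000
T(n) = O(n^2) = O(n^2)

For T(n) = 1T(n/2) + O(n^2): log_2(1) = 0.0000. This is Case 3 of the Master Theorem (c > log_b(a), work dominated by root), giving O(n^2).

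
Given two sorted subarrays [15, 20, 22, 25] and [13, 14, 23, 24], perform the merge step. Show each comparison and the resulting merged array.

Merging process:

Compare 15 vs 13: take 13 from right. Merged: [13]
Compare 15 vs 14: take 14 from right. Merged: [13, 14]
Compare 15 vs 23: take 15 from left. Merged: [13, 14, 15]
Compare 20 vs 23: take 20 from left. Merged: [13, 14, 15, 20]
Compare 22 vs 23: take 22 from left. Merged: [13, 14, 15, 20, 22]
Compare 25 vs 23: take 23 from right. Merged: [13, 14, 15, 20, 22, 23]
Compare 25 vs 24: take 24 from right. Merged: [13, 14, 15, 20, 22, 23, 24]
Append remaining from left: [25]. Merged: [13, 14, 15, 20, 22, 23, 24, 25]

Final merged array: [13, 14, 15, 20, 22, 23, 24, 25]
Total comparisons: 7

The merged array is [13, 14, 15, 20, 22, 23, 24, 25], requiring 7 comparisons. The merge step runs in O(n) time where n is the total number of elements.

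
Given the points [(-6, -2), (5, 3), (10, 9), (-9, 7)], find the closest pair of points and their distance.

Computing all pairwise distances among 4 points:

d((-6, -2), (5, 3)) = 12.083
d((-6, -2), (10, 9)) = 19.4165
d((-6, -2), (-9, 7)) = 9.4868
d((5, 3), (10, 9)) = 7.8102 <-- minimum
d((5, 3), (-9, 7)) = 14.5602
d((10, 9), (-9, 7)) = 19.105

Closest pair: (5, 3) and (10, 9) with distance 7.8102

The closest pair is (5, 3) and (10, 9) with Euclidean distance 7.8102. For 4 points, brute-force pairwise comparison is shown above. For large n, the divide-and-conquer algorithm (sort by x, recurse on halves, check the dividing strip) achieves O(n log n).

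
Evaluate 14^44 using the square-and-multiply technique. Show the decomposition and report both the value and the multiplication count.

Computing 14^44 by squaring (build up from 14^1; each line after the first costs one multiplication):

14^1 = 14
14^2 = (14^1)^2 = 14^2 = 196
14^4 = (14^2)^2 = 196^2 = 38416
14^5 = 14 * 14^4 = 14 * 38416 = 537824
14^10 = (14^5)^2 = 537824^2 = 289254654976
14^11 = 14 * 14^10 = 14 * 289254654976 = 4049565169664
14^22 = (14^11)^2 = 4049565169664^2 = 16398978063355821105872896
14^44 = (14^22)^2 = 16398978063355821105872896^2 = 268926481522425436988250652599945506664302107426816

Result: 268926481522425436988250652599945506664302107426816
Multiplications needed: 7 (7 lines after 14^1)

14^44 = 268926481522425436988250652599945506664302107426816. Using exponentiation by squaring, this requires 7 multiplications. The key idea: if the exponent is even, square the half-power; if odd, multiply by the base once.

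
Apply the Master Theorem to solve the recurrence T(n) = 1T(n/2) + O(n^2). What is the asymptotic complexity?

Master Theorem for T(n) = 1T(n/2) + O(n^2):

a = 1, b = 2, c = 2
log_b(a) = log_2(1) = 0.0000

Case 3: c = 2 > log_2(1) = 0.0000
T(n) = O(n^2) = O(n^2)

For T(n) = 1T(n/2) + O(n^2): log_2(1) = 0.0000. This is Case 3 of the Master Theorem (c > log_b(a), work dominated by root), giving O(n^2).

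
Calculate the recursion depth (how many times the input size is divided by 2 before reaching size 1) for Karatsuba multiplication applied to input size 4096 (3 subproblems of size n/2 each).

For divide and conquer with division factor 2:

Problem sizes at each level:
Level 0: 4096
Level 1: 2048
Level 2: 1024
Level 3: 512
Level 4: 256
Level 5: 128
Level 6: 64
Level 7: 32
Level 8: 16
Level 9: 8
Level 10: 4
Level 11: 2
Level 12: 1

The root is level 0 and the size-1 base case is level 12 (the tree spans levels 0 through 12, i.e. 13 levels counting the root), so the depth is the number of divisions: log_2(4096) = 12

The recursion tree depth is log_2(4096) = 12. At each level, the problem size is divided by 2, so it takes 12 divisions to reduce to a base case of size 1. The algorithm makes 3 recursive calls at each level.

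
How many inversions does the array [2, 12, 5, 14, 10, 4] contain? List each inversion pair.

Finding inversions in [2, 12, 5, 14, 10, 4]:

(1, 2): arr[1]=12 > arr[2]=5
(1, 4): arr[1]=12 > arr[4]=10
(1, 5): arr[1]=12 > arr[5]=4
(2, 5): arr[2]=5 > arr[5]=4
(3, 4): arr[3]=14 > arr[4]=10
(3, 5): arr[3]=14 > arr[5]=4
(4, 5): arr[4]=10 > arr[5]=4

Total inversions: 7

The array has 7 inversion(s): (1,2), (1,4), (1,5), (2,5), (3,4), (3,5), (4,5). Each pair (i,j) satisfies i < j and arr[i] > arr[j].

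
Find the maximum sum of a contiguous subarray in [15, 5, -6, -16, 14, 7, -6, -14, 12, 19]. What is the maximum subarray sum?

Using Kadane's algorithm on [15, 5, -6, -16, 14, 7, -6, -14, 12, 19]:

Scanning through the array:
Position 1 (value 5): max_ending_here = 20, max_so_far = 20
Position 2 (value -6): max_ending_here = 14, max_so_far = 20
Position 3 (value -16): max_ending_here = -2, max_so_far = 20
Position 4 (value 14): max_ending_here = 14, max_so_far = 20
Position 5 (value 7): max_ending_here = 21, max_so_far = 21
Position 6 (value -6): max_ending_here = 15, max_so_far = 21
Position 7 (value -14): max_ending_here = 1, max_so_far = 21
Position 8 (value 12): max_ending_here = 13, max_so_far = 21
Position 9 (value 19): max_ending_here = 32, max_so_far = 32

Maximum subarray: [14, 7, -6, -14, 12, 19]
Maximum sum: 32

The maximum subarray is [14, 7, -6, -14, 12, 19] with sum 32. This subarray runs from index 4 to index 9.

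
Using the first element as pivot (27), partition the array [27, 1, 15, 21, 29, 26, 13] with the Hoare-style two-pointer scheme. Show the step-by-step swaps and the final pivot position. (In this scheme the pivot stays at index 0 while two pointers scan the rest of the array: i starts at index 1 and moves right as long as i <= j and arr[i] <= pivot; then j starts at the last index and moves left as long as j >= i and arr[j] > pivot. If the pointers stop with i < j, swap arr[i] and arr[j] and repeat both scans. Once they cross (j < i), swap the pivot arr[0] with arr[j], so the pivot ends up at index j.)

Hoare-style two-pointer partition with pivot = 27:

Initial array: [27, 1, 15, 21, 29, 26, 13]

Pointers start at i = 1, j = 6.
i stops at index 4 (arr[4]=29 > 27), j stops at index 6 (arr[6]=13 <= 27): swap arr[4] and arr[6], array becomes [27, 1, 15, 21, 13, 26, 29]
i ends at 6, j ends at 5: the pointers have crossed (j < i), so scanning stops.

Swap pivot arr[0] with arr[5] to place pivot at position 5: [26, 1, 15, 21, 13, 27, 29]
Pivot position: 5

After partitioning with pivot 27, the array becomes [26, 1, 15, 21, 13, 27, 29]. The pivot is placed at index 5. All elements to the left of the pivot are <= 27, and all elements to the right are > 27.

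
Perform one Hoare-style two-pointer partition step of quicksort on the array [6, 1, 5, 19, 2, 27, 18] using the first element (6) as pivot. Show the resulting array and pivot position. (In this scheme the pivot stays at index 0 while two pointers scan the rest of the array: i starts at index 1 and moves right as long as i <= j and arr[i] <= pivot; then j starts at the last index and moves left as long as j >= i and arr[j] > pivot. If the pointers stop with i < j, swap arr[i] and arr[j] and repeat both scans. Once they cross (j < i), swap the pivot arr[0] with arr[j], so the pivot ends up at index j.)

Hoare-style two-pointer partition with pivot = 6:

Initial array: [6, 1, 5, 19, 2, 27, 18]

Pointers start at i = 1, j = 6.
i stops at index 3 (arr[3]=19 > 6), j stops at index 4 (arr[4]=2 <= 6): swap arr[3] and arr[4], array becomes [6, 1, 5, 2, 19, 27, 18]
i ends at 4, j ends at 3: the pointers have crossed (j < i), so scanning stops.

Swap pivot arr[0] with arr[3] to place pivot at position 3: [2, 1, 5, 6, 19, 27, 18]
Pivot position: 3

After partitioning with pivot 6, the array becomes [2, 1, 5, 6, 19, 27, 18]. The pivot is placed at index 3. All elements to the left of the pivot are <= 6, and all elements to the right are > 6.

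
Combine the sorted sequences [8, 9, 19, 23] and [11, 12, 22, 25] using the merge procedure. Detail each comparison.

Merging process:

Compare 8 vs 11: take 8 from left. Merged: [8]
Compare 9 vs 11: take 9 from left. Merged: [8, 9]
Compare 19 vs 11: take 11 from right. Merged: [8, 9, 11]
Compare 19 vs 12: take 12 from right. Merged: [8, 9, 11, 12]
Compare 19 vs 22: take 19 from left. Merged: [8, 9, 11, 12, 19]
Compare 23 vs 22: take 22 from right. Merged: [8, 9, 11, 12, 19, 22]
Compare 23 vs 25: take 23 from left. Merged: [8, 9, 11, 12, 19, 22, 23]
Append remaining from right: [25]. Merged: [8, 9, 11, 12, 19, 22, 23, 25]

Final merged array: [8, 9, 11, 12, 19, 22, 23, 25]
Total comparisons: 7

The merged array is [8, 9, 11, 12, 19, 22, 23, 25], requiring 7 comparisons. The merge step runs in O(n) time where n is the total number of elements.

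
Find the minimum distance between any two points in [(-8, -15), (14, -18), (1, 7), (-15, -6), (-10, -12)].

Computing all pairwise distances among 5 points:

d((-8, -15), (14, -18)) = 22.2036
d((-8, -15), (1, 7)) = 23.7697
d((-8, -15), (-15, -6)) = 11.4018
d((-8, -15), (-10, -12)) = 3.6056 <-- minimum
d((14, -18), (1, 7)) = 28.178
d((14, -18), (-15, -6)) = 31.3847
d((14, -18), (-10, -12)) = 24.7386
d((1, 7), (-15, -6)) = 20.6155
d((1, 7), (-10, -12)) = 21.9545
d((-15, -6), (-10, -12)) = 7.8102

Closest pair: (-8, -15) and (-10, -12) with distance 3.6056

The closest pair is (-8, -15) and (-10, -12) with Euclidean distance 3.6056. For 5 points, brute-force pairwise comparison is shown above. For large n, the divide-and-conquer algorithm (sort by x, recurse on halves, check the dividing strip) achieves O(n log n).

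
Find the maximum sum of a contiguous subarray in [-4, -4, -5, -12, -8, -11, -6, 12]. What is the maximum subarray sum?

Using Kadane's algorithm on [-4, -4, -5, -12, -8, -11, -6, 12]:

Scanning through the array:
Position 1 (value -4): max_ending_here = -4, max_so_far = -4
Position 2 (value -5): max_ending_here = -5, max_so_far = -4
Position 3 (value -12): max_ending_here = -12, max_so_far = -4
Position 4 (value -8): max_ending_here = -8, max_so_far = -4
Position 5 (value -11): max_ending_here = -11, max_so_far = -4
Position 6 (value -6): max_ending_here = -6, max_so_far = -4
Position 7 (value 12): max_ending_here = 12, max_so_far = 12

Maximum subarray: [12]
Maximum sum: 12

The maximum subarray is [12] with sum 12. This subarray runs from index 7 to index 7.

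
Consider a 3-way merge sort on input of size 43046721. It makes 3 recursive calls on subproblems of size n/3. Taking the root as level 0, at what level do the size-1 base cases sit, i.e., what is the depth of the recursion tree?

For divide and conquer with division factor 3:

Problem sizes at each level:
Level 0: 43046721
Level 1: 14348907
Level 2: 4782969
Level 3: 1594323
Level 4: 531441
Level 5: 177147
Level 6: 59049
Level 7: 19683
Level 8: 6561
Level 9: 2187
Level 10: 729
Level 11: 243
Level 12: 81
Level 13: 27
Level 14: 9
Level 15: 3
Level 16: 1

The root is level 0 and the size-1 base case is level 16 (the tree spans levels 0 through 16, i.e. 17 levels counting the root), so the depth is the number of divisions: log_3(43046721) = 16

The recursion tree depth is log_3(43046721) = 16. At each level, the problem size is divided by 3, so it takes 16 divisions to reduce to a base case of size 1. The algorithm makes 3 recursive calls at each level.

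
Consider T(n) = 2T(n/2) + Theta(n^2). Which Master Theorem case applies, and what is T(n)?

Master Theorem for T(n) = 2T(n/2) + O(n^2):

a = 2, b = 2, c = 2
log_b(a) = log_2(2) = 1.0000

Case 3: c = 2 > log_2(2) = 1.0000
T(n) = O(n^2) = O(n^2)

For T(n) = 2T(n/2) + O(n^2): log_2(2) = 1.0000. This is Case 3 of the Master Theorem (c > log_b(a), work dominated by root), giving O(n^2).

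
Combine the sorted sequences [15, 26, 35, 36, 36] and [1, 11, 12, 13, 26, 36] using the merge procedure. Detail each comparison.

Merging process:

Compare 15 vs 1: take 1 from right. Merged: [1]
Compare 15 vs 11: take 11 from right. Merged: [1, 11]
Compare 15 vs 12: take 12 from right. Merged: [1, 11, 12]
Compare 15 vs 13: take 13 from right. Merged: [1, 11, 12, 13]
Compare 15 vs 26: take 15 from left. Merged: [1, 11, 12, 13, 15]
Compare 26 vs 26: take 26 from left. Merged: [1, 11, 12, 13, 15, 26]
Compare 35 vs 26: take 26 from right. Merged: [1, 11, 12, 13, 15, 26, 26]
Compare 35 vs 36: take 35 from left. Merged: [1, 11, 12, 13, 15, 26, 26, 35]
Compare 36 vs 36: take 36 from left. Merged: [1, 11, 12, 13, 15, 26, 26, 35, 36]
Compare 36 vs 36: take 36 from left. Merged: [1, 11, 12, 13, 15, 26, 26, 35, 36, 36]
Append remaining from right: [36]. Merged: [1, 11, 12, 13, 15, 26, 26, 35, 36, 36, 36]

Final merged array: [1, 11, 12, 13, 15, 26, 26, 35, 36, 36, 36]
Total comparisons: 10

The merged array is [1, 11, 12, 13, 15, 26, 26, 35, 36, 36, 36], requiring 10 comparisons. The merge step runs in O(n) time where n is the total number of elements.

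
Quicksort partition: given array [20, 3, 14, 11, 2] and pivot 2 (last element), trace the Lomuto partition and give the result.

Lomuto partition with pivot = 2:

Initial array: [20, 3, 14, 11, 2]

arr[0]=20 > 2: no swap
arr[1]=3 > 2: no swap
arr[2]=14 > 2: no swap
arr[3]=11 > 2: no swap

Place pivot at position 0: [2, 3, 14, 11, 20]
Pivot position: 0

After partitioning with pivot 2, the array becomes [2, 3, 14, 11, 20]. The pivot is placed at index 0. All elements to the left of the pivot are <= 2, and all elements to the right are > 2.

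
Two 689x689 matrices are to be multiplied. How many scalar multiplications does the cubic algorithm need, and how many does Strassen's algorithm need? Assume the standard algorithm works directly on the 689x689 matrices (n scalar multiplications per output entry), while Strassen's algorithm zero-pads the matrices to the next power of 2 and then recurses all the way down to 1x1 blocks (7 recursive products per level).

Matrix multiplication for 689x689 matrices:

Strassen's algorithm requires power-of-2 dimensions. Pad 689x689 to 1024x1024 (next power of 2).

Standard algorithm: 689^3 = 327082769 multiplications
Strassen's algorithm: 7^(log2(1024)) = 7^10 = 282475249 multiplications
Savings: 327082769 - 282475249 = 44607520 multiplications

Standard: 327082769 multiplications (689^3). Strassen: 282475249 multiplications (7^10, after padding to 1024x1024). Strassen reduces 8 recursive multiplications to 7 at each level.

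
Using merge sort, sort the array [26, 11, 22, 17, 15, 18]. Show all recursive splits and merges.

Merge sort trace:

Split: [26, 11, 22, 17, 15, 18] -> [26, 11, 22] and [17, 15, 18]
  Split: [26, 11, 22] -> [26] and [11, 22]
    Split: [11, 22] -> [11] and [22]
    Merge: [11] + [22] -> [11, 22]
  Merge: [26] + [11, 22] -> [11, 22, 26]
  Split: [17, 15, 18] -> [17] and [15, 18]
    Split: [15, 18] -> [15] and [18]
    Merge: [15] + [18] -> [15, 18]
  Merge: [17] + [15, 18] -> [15, 17, 18]
Merge: [11, 22, 26] + [15, 17, 18] -> [11, 15, 17, 18, 22, 26]

Final sorted array: [11, 15, 17, 18, 22, 26]

The merge sort proceeds by recursively splitting the array and merging sorted halves.
After all merges, the sorted array is [11, 15, 17, 18, 22, 26].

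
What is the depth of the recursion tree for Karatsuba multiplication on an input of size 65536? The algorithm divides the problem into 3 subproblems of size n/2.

For divide and conquer with division factor 2:

Problem sizes at each level:
Level 0: 65536
Level 1: 32768
Level 2: 16384
Level 3: 8192
Level 4: 4096
Level 5: 2048
Level 6: 1024
Level 7: 512
Level 8: 256
Level 9: 128
Level 10: 64
Level 11: 32
Level 12: 16
Level 13: 8
Level 14: 4
Level 15: 2
Level 16: 1

The root is level 0 and the size-1 base case is level 16 (the tree spans levels 0 through 16, i.e. 17 levels counting the root), so the depth is the number of divisions: log_2(65536) = 16

The recursion tree depth is log_2(65536) = 16. At each level, the problem size is divided by 2, so it takes 16 divisions to reduce to a base case of size 1. The algorithm makes 3 recursive calls at each level.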